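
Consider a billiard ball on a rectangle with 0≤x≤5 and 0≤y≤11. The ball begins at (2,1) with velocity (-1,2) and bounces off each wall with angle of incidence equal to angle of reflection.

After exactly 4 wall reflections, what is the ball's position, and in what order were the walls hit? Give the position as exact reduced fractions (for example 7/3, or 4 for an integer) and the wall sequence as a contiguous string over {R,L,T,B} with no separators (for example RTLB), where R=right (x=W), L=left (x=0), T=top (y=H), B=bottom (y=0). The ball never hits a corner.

1. t=2 → L at (0,5); v=(1,2)
2. t=3 → T at (3,11); v=(1,-2)
3. t=2 → R at (5,7); v=(-1,-2)
4. t=7/2 → B at (3/2,0); v=(-1,2)

Final position: (3/2,0)
Wall sequence: LTRB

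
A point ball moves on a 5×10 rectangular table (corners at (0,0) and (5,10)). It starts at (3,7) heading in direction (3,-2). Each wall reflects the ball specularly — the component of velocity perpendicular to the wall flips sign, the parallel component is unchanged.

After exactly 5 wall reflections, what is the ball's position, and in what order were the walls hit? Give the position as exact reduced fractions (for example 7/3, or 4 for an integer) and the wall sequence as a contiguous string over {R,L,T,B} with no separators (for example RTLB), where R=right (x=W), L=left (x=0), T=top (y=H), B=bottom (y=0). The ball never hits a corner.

Final position: (0,13/3)
Wall sequence: RLBRL

1. t=2/3 → R at (5,17/3); v=(-3,-2)
2. t=5/3 → L at (0,7/3); v=(3,-2)
3. t=7/6 → B at (7/2,0); v=(3,2)
4. t=1/2 → R at (5,1); v=(-3,2)
5. t=5/3 → L at (0,13/3); v=(3,2)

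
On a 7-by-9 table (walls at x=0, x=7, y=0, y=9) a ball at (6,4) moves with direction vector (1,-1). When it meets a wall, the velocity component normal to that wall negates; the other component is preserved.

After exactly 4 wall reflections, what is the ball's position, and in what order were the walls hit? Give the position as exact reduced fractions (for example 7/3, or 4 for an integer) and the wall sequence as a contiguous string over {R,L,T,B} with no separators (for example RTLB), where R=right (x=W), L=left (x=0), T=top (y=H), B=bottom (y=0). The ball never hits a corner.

1. t=1 → R at (7,3); v=(-1,-1)
2. t=3 → B at (4,0); v=(-1,1)
3. t=4 → L at (0,4); v=(1,1)
4. t=5 → T at (5,9); v=(1,-1)

Final position: (5,9)
Wall sequence: RBLT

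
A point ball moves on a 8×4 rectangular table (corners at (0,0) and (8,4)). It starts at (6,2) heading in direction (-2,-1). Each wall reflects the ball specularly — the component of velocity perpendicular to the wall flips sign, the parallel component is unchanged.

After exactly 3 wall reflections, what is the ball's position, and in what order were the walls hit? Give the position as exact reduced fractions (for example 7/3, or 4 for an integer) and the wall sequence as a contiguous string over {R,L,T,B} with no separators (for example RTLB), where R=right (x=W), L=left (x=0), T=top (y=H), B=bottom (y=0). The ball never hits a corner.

1. t=2 → B at (2,0); v=(-2,1)
2. t=1 → L at (0,1); v=(2,1)
3. t=3 → T at (6,4); v=(2,-1)

Final position: (6,4)
Wall sequence: BLT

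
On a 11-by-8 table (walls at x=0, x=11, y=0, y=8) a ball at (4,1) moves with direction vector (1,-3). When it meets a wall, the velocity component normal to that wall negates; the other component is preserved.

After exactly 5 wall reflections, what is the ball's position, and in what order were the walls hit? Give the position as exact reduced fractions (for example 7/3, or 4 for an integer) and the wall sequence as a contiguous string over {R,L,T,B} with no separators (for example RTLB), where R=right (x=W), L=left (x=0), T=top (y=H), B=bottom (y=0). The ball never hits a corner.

1. t=1/3 → B at (13/3,0); v=(1,3)
2. t=8/3 → T at (7,8); v=(1,-3)
3. t=8/3 → B at (29/3,0); v=(1,3)
4. t=4/3 → R at (11,4); v=(-1,3)
5. t=4/3 → T at (29/3,8); v=(-1,-3)

Final position: (29/3,8)
Wall sequence: BTBRT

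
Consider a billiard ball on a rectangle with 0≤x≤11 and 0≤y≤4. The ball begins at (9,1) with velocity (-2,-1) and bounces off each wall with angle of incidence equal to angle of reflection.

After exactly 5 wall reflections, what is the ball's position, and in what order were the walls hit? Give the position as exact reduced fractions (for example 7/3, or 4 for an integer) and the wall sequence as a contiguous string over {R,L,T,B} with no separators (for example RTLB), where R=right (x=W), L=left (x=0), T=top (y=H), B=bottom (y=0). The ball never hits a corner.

1. t=1 → B at (7,0); v=(-2,1)
2. t=7/2 → L at (0,7/2); v=(2,1)
3. t=1/2 → T at (1,4); v=(2,-1)
4. t=4 → B at (9,0); v=(2,1)
5. t=1 → R at (11,1); v=(-2,1)

Final position: (11,1)
Wall sequence: BLTBR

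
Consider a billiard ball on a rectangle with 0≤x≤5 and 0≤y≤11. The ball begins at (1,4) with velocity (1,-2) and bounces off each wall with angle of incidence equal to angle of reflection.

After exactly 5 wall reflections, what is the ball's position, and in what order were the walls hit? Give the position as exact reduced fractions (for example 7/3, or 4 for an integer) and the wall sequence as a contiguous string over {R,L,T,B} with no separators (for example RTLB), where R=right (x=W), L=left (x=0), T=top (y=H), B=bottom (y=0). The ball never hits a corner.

1. t=2 → B at (3,0); v=(1,2)
2. t=2 → R at (5,4); v=(-1,2)
3. t=7/2 → T at (3/2,11); v=(-1,-2)
4. t=3/2 → L at (0,8); v=(1,-2)
5. t=4 → B at (4,0); v=(1,2)

Final position: (4,0)
Wall sequence: BRTLB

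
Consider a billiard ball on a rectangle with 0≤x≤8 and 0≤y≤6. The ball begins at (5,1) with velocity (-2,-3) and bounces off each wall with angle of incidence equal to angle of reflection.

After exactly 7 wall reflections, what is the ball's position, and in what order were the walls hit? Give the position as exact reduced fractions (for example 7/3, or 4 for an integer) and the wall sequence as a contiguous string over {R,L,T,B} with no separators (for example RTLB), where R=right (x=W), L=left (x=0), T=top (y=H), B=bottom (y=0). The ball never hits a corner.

Final position: (13/3,0)
Wall sequence: BTLBTRB

1. t=1/3 → B at (13/3,0); v=(-2,3)
2. t=2 → T at (1/3,6); v=(-2,-3)
3. t=1/6 → L at (0,11/2); v=(2,-3)
4. t=11/6 → B at (11/3,0); v=(2,3)
5. t=2 → T at (23/3,6); v=(2,-3)
6. t=1/6 → R at (8,11/2); v=(-2,-3)
7. t=11/6 → B at (13/3,0); v=(-2,3)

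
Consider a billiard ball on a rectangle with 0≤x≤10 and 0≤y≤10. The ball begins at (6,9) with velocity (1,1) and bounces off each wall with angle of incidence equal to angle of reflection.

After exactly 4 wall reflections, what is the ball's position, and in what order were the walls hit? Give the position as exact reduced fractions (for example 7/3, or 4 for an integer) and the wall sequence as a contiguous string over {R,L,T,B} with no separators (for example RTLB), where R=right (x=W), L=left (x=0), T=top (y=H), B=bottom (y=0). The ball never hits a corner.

1. t=1 → T at (7,10); v=(1,-1)
2. t=3 → R at (10,7); v=(-1,-1)
3. t=7 → B at (3,0); v=(-1,1)
4. t=3 → L at (0,3); v=(1,1)

Final position: (0,3)
Wall sequence: TRBL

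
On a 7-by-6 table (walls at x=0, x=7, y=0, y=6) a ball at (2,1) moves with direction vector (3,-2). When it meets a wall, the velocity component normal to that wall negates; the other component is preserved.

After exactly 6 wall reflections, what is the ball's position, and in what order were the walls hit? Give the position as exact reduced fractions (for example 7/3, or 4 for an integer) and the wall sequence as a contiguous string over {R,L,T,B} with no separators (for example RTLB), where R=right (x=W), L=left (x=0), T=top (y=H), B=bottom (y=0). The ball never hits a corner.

1. t=1/2 → B at (7/2,0); v=(3,2)
2. t=7/6 → R at (7,7/3); v=(-3,2)
3. t=11/6 → T at (3/2,6); v=(-3,-2)
4. t=1/2 → L at (0,5); v=(3,-2)
5. t=7/3 → R at (7,1/3); v=(-3,-2)
6. t=1/6 → B at (13/2,0); v=(-3,2)

Final position: (13/2,0)
Wall sequence: BRTLRB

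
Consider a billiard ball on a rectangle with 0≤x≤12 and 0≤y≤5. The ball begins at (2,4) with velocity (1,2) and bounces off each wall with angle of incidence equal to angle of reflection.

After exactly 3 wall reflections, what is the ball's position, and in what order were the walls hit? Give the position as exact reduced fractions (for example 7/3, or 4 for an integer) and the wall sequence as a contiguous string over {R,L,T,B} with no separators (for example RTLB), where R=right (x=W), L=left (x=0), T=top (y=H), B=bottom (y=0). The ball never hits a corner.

1. t=1/2 → T at (5/2,5); v=(1,-2)
2. t=5/2 → B at (5,0); v=(1,2)
3. t=5/2 → T at (15/2,5); v=(1,-2)

Final position: (15/2,5)
Wall sequence: TBT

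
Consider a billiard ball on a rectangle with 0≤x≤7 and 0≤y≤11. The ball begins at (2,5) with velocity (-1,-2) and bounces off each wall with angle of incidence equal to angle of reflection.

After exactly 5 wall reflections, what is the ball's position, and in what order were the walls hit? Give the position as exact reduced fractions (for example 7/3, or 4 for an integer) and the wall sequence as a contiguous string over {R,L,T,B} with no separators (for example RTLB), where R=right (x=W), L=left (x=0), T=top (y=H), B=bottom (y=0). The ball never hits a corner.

Final position: (5/2,0)
Wall sequence: LBTRB

1. t=2 → L at (0,1); v=(1,-2)
2. t=1/2 → B at (1/2,0); v=(1,2)
3. t=11/2 → T at (6,11); v=(1,-2)
4. t=1 → R at (7,9); v=(-1,-2)
5. t=9/2 → B at (5/2,0); v=(-1,2)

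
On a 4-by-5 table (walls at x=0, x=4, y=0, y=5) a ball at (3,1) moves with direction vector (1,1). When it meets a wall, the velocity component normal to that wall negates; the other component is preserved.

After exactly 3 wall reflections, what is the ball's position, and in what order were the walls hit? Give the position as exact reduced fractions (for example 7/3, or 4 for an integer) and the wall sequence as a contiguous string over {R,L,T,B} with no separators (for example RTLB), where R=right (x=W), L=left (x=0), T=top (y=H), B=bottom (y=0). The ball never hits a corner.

1. t=1 → R at (4,2); v=(-1,1)
2. t=3 → T at (1,5); v=(-1,-1)
3. t=1 → L at (0,4); v=(1,-1)

Final position: (0,4)
Wall sequence: RTL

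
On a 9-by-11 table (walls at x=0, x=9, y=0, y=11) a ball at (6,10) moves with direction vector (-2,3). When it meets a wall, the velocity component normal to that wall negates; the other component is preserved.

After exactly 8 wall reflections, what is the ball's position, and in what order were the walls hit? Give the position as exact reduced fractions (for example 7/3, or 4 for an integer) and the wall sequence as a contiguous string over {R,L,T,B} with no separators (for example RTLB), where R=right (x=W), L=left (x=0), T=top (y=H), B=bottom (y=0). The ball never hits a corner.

1. t=1/3 → T at (16/3,11); v=(-2,-3)
2. t=8/3 → L at (0,3); v=(2,-3)
3. t=1 → B at (2,0); v=(2,3)
4. t=7/2 → R at (9,21/2); v=(-2,3)
5. t=1/6 → T at (26/3,11); v=(-2,-3)
6. t=11/3 → B at (4/3,0); v=(-2,3)
7. t=2/3 → L at (0,2); v=(2,3)
8. t=3 → T at (6,11); v=(2,-3)

Final position: (6,11)
Wall sequence: TLBRTBLT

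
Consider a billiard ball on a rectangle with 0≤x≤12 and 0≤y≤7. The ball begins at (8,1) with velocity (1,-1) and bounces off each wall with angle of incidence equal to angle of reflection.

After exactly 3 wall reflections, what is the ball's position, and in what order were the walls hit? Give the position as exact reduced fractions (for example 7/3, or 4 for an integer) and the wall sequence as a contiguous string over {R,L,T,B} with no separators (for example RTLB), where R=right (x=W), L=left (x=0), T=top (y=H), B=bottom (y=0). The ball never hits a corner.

Final position: (8,7)
Wall sequence: BRT

1. t=1 → B at (9,0); v=(1,1)
2. t=3 → R at (12,3); v=(-1,1)
3. t=4 → T at (8,7); v=(-1,-1)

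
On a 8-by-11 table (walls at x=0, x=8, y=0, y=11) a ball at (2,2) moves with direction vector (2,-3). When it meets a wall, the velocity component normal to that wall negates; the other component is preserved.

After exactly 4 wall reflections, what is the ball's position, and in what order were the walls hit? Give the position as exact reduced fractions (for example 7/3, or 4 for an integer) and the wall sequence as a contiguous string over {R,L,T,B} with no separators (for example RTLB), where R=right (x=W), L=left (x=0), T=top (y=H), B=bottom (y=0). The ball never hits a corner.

1. t=2/3 → B at (10/3,0); v=(2,3)
2. t=7/3 → R at (8,7); v=(-2,3)
3. t=4/3 → T at (16/3,11); v=(-2,-3)
4. t=8/3 → L at (0,3); v=(2,-3)

Final position: (0,3)
Wall sequence: BRTL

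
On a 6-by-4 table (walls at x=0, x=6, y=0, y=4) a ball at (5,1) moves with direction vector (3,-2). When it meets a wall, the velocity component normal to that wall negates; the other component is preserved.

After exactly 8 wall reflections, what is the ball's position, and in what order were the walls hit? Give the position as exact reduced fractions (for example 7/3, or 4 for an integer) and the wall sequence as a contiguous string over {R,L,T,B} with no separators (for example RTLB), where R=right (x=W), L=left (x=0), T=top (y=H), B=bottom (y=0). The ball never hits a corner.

1. t=1/3 → R at (6,1/3); v=(-3,-2)
2. t=1/6 → B at (11/2,0); v=(-3,2)
3. t=11/6 → L at (0,11/3); v=(3,2)
4. t=1/6 → T at (1/2,4); v=(3,-2)
5. t=11/6 → R at (6,1/3); v=(-3,-2)
6. t=1/6 → B at (11/2,0); v=(-3,2)
7. t=11/6 → L at (0,11/3); v=(3,2)
8. t=1/6 → T at (1/2,4); v=(3,-2)

Final position: (1/2,4)
Wall sequence: RBLTRBLT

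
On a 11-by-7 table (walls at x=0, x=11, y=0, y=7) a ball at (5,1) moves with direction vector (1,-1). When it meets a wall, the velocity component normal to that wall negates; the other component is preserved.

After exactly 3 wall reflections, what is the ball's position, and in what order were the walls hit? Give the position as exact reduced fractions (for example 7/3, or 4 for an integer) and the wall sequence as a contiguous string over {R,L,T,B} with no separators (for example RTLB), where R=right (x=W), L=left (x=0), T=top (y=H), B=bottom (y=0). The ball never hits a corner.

1. t=1 → B at (6,0); v=(1,1)
2. t=5 → R at (11,5); v=(-1,1)
3. t=2 → T at (9,7); v=(-1,-1)

Final position: (9,7)
Wall sequence: BRT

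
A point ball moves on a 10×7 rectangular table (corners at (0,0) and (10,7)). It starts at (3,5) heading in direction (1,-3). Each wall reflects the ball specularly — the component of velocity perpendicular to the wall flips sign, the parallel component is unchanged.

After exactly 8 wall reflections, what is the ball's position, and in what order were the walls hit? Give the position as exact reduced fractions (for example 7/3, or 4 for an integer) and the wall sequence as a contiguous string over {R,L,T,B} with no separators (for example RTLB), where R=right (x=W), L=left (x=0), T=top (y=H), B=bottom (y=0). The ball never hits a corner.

Final position: (4/3,0)
Wall sequence: BTBRTBTB

1. t=5/3 → B at (14/3,0); v=(1,3)
2. t=7/3 → T at (7,7); v=(1,-3)
3. t=7/3 → B at (28/3,0); v=(1,3)
4. t=2/3 → R at (10,2); v=(-1,3)
5. t=5/3 → T at (25/3,7); v=(-1,-3)
6. t=7/3 → B at (6,0); v=(-1,3)
7. t=7/3 → T at (11/3,7); v=(-1,-3)
8. t=7/3 → B at (4/3,0); v=(-1,3)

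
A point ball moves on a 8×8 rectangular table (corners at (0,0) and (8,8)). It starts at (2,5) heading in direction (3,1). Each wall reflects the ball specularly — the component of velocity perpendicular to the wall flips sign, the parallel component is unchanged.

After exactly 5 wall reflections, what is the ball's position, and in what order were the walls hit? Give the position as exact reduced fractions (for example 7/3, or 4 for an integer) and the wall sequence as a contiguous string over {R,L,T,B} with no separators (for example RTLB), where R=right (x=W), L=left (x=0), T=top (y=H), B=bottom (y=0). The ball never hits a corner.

1. t=2 → R at (8,7); v=(-3,1)
2. t=1 → T at (5,8); v=(-3,-1)
3. t=5/3 → L at (0,19/3); v=(3,-1)
4. t=8/3 → R at (8,11/3); v=(-3,-1)
5. t=8/3 → L at (0,1); v=(3,-1)

Final position: (0,1)
Wall sequence: RTLRL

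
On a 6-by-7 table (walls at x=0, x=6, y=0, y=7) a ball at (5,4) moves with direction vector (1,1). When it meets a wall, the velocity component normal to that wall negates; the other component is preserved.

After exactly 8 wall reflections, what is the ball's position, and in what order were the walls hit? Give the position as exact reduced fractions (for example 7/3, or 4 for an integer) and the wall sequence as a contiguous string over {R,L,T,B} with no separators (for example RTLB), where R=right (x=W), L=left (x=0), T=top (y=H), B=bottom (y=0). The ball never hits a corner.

Final position: (5,0)
Wall sequence: RTLBRTLB

1. t=1 → R at (6,5); v=(-1,1)
2. t=2 → T at (4,7); v=(-1,-1)
3. t=4 → L at (0,3); v=(1,-1)
4. t=3 → B at (3,0); v=(1,1)
5. t=3 → R at (6,3); v=(-1,1)
6. t=4 → T at (2,7); v=(-1,-1)
7. t=2 → L at (0,5); v=(1,-1)
8. t=5 → B at (5,0); v=(1,1)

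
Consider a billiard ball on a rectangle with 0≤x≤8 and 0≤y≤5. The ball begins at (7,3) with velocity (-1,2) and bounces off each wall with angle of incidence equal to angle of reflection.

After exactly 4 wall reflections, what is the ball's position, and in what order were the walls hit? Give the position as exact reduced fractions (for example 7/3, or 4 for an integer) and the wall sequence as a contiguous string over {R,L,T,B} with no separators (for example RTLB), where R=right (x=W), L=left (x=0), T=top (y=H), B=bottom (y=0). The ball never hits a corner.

1. t=1 → T at (6,5); v=(-1,-2)
2. t=5/2 → B at (7/2,0); v=(-1,2)
3. t=5/2 → T at (1,5); v=(-1,-2)
4. t=1 → L at (0,3); v=(1,-2)

Final position: (0,3)
Wall sequence: TBTL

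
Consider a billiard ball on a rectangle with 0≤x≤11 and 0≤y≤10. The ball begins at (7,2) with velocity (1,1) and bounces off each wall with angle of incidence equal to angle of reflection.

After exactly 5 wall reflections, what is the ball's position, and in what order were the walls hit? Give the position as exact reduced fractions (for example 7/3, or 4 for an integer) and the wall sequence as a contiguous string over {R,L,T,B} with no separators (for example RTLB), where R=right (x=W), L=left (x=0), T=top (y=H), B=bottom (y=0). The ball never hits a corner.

1. t=4 → R at (11,6); v=(-1,1)
2. t=4 → T at (7,10); v=(-1,-1)
3. t=7 → L at (0,3); v=(1,-1)
4. t=3 → B at (3,0); v=(1,1)
5. t=8 → R at (11,8); v=(-1,1)

Final position: (11,8)
Wall sequence: RTLBR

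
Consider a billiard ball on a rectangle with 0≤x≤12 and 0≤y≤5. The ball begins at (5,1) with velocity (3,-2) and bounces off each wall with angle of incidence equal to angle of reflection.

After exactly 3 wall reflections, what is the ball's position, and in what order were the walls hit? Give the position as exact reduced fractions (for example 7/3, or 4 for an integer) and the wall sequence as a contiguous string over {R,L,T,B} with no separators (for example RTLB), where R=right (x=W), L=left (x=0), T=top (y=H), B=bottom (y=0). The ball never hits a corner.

1. t=1/2 → B at (13/2,0); v=(3,2)
2. t=11/6 → R at (12,11/3); v=(-3,2)
3. t=2/3 → T at (10,5); v=(-3,-2)

Final position: (10,5)
Wall sequence: BRT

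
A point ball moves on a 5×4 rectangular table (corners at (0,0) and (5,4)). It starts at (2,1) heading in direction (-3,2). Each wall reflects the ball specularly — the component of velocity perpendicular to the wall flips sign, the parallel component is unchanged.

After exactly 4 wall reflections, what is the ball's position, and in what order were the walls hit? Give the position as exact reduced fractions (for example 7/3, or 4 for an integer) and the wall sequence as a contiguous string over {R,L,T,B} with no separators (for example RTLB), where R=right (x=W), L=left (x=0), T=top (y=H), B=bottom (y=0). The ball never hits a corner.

1. t=2/3 → L at (0,7/3); v=(3,2)
2. t=5/6 → T at (5/2,4); v=(3,-2)
3. t=5/6 → R at (5,7/3); v=(-3,-2)
4. t=7/6 → B at (3/2,0); v=(-3,2)

Final position: (3/2,0)
Wall sequence: LTRB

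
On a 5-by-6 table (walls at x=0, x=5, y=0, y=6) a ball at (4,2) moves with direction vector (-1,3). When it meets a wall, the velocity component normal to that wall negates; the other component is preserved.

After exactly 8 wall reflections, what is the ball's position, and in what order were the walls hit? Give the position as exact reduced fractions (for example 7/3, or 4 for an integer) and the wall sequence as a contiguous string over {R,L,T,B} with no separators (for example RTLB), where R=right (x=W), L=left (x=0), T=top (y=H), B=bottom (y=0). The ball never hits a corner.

1. t=4/3 → T at (8/3,6); v=(-1,-3)
2. t=2 → B at (2/3,0); v=(-1,3)
3. t=2/3 → L at (0,2); v=(1,3)
4. t=4/3 → T at (4/3,6); v=(1,-3)
5. t=2 → B at (10/3,0); v=(1,3)
6. t=5/3 → R at (5,5); v=(-1,3)
7. t=1/3 → T at (14/3,6); v=(-1,-3)
8. t=2 → B at (8/3,0); v=(-1,3)

Final position: (8/3,0)
Wall sequence: TBLTBRTB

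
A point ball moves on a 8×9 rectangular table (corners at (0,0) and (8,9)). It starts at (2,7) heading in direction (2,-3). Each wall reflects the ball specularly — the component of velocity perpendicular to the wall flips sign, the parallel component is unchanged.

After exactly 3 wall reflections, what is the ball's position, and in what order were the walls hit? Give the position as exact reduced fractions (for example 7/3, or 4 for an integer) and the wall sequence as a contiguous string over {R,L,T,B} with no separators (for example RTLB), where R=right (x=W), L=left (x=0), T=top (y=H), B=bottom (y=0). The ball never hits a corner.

1. t=7/3 → B at (20/3,0); v=(2,3)
2. t=2/3 → R at (8,2); v=(-2,3)
3. t=7/3 → T at (10/3,9); v=(-2,-3)

Final position: (10/3,9)
Wall sequence: BRT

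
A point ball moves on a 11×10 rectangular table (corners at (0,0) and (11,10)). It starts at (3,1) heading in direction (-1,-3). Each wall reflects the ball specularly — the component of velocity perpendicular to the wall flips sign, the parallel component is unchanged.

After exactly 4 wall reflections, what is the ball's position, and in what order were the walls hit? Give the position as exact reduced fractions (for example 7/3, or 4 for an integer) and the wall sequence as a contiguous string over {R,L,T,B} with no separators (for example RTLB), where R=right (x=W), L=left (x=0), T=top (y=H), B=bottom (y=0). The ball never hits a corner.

1. t=1/3 → B at (8/3,0); v=(-1,3)
2. t=8/3 → L at (0,8); v=(1,3)
3. t=2/3 → T at (2/3,10); v=(1,-3)
4. t=10/3 → B at (4,0); v=(1,3)

Final position: (4,0)
Wall sequence: BLTB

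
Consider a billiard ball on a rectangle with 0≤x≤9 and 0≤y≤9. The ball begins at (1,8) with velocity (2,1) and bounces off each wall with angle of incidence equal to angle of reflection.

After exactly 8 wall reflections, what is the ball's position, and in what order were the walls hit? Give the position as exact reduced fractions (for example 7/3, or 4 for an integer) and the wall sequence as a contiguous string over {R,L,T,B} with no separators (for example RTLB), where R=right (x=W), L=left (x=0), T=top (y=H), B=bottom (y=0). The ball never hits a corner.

Final position: (9,6)
Wall sequence: TRLBRLTR

1. t=1 → T at (3,9); v=(2,-1)
2. t=3 → R at (9,6); v=(-2,-1)
3. t=9/2 → L at (0,3/2); v=(2,-1)
4. t=3/2 → B at (3,0); v=(2,1)
5. t=3 → R at (9,3); v=(-2,1)
6. t=9/2 → L at (0,15/2); v=(2,1)
7. t=3/2 → T at (3,9); v=(2,-1)
8. t=3 → R at (9,6); v=(-2,-1)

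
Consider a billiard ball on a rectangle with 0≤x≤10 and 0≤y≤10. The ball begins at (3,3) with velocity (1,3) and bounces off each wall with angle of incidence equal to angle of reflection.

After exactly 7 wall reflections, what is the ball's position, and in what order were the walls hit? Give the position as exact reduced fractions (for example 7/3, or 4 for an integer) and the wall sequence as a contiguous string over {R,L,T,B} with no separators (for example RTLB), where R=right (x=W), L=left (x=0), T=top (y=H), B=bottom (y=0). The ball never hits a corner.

Final position: (0,6)
Wall sequence: TBRTBTL

1. t=7/3 → T at (16/3,10); v=(1,-3)
2. t=10/3 → B at (26/3,0); v=(1,3)
3. t=4/3 → R at (10,4); v=(-1,3)
4. t=2 → T at (8,10); v=(-1,-3)
5. t=10/3 → B at (14/3,0); v=(-1,3)
6. t=10/3 → T at (4/3,10); v=(-1,-3)
7. t=4/3 → L at (0,6); v=(1,-3)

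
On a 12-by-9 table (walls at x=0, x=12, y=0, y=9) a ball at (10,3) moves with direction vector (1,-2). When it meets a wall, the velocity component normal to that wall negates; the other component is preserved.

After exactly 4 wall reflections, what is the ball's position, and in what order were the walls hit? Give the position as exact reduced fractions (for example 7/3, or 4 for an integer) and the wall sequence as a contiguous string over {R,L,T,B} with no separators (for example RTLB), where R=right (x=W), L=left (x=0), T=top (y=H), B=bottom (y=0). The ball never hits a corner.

1. t=3/2 → B at (23/2,0); v=(1,2)
2. t=1/2 → R at (12,1); v=(-1,2)
3. t=4 → T at (8,9); v=(-1,-2)
4. t=9/2 → B at (7/2,0); v=(-1,2)

Final position: (7/2,0)
Wall sequence: BRTB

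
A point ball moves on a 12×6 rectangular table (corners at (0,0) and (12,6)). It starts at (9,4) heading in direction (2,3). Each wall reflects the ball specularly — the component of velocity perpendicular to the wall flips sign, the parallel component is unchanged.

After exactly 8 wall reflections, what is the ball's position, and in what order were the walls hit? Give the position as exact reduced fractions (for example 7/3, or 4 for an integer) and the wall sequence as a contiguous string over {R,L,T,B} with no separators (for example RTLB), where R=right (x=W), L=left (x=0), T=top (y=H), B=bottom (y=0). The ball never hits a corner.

Final position: (19/3,0)
Wall sequence: TRBTBLTB

1. t=2/3 → T at (31/3,6); v=(2,-3)
2. t=5/6 → R at (12,7/2); v=(-2,-3)
3. t=7/6 → B at (29/3,0); v=(-2,3)
4. t=2 → T at (17/3,6); v=(-2,-3)
5. t=2 → B at (5/3,0); v=(-2,3)
6. t=5/6 → L at (0,5/2); v=(2,3)
7. t=7/6 → T at (7/3,6); v=(2,-3)
8. t=2 → B at (19/3,0); v=(2,3)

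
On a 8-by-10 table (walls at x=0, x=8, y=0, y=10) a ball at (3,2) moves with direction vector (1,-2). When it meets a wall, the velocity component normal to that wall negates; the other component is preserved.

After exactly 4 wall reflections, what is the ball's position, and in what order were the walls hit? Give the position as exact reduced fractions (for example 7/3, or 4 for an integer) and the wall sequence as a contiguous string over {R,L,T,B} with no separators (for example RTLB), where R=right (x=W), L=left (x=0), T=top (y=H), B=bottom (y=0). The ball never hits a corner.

1. t=1 → B at (4,0); v=(1,2)
2. t=4 → R at (8,8); v=(-1,2)
3. t=1 → T at (7,10); v=(-1,-2)
4. t=5 → B at (2,0); v=(-1,2)

Final position: (2,0)
Wall sequence: BRTB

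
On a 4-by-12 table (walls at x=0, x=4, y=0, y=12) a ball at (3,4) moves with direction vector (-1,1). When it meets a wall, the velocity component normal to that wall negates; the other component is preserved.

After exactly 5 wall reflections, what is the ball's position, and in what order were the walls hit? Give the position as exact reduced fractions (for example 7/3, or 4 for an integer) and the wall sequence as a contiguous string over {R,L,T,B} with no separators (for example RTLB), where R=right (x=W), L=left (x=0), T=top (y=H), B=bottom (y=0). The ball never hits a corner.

Final position: (4,5)
Wall sequence: LRTLR

1. t=3 → L at (0,7); v=(1,1)
2. t=4 → R at (4,11); v=(-1,1)
3. t=1 → T at (3,12); v=(-1,-1)
4. t=3 → L at (0,9); v=(1,-1)
5. t=4 → R at (4,5); v=(-1,-1)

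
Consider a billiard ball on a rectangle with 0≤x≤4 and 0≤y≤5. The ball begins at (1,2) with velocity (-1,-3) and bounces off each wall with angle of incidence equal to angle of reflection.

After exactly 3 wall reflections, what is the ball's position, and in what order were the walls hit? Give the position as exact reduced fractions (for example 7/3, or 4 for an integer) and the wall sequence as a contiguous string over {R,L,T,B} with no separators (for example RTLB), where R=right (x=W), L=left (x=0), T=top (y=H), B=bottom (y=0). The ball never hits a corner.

1. t=2/3 → B at (1/3,0); v=(-1,3)
2. t=1/3 → L at (0,1); v=(1,3)
3. t=4/3 → T at (4/3,5); v=(1,-3)

Final position: (4/3,5)
Wall sequence: BLT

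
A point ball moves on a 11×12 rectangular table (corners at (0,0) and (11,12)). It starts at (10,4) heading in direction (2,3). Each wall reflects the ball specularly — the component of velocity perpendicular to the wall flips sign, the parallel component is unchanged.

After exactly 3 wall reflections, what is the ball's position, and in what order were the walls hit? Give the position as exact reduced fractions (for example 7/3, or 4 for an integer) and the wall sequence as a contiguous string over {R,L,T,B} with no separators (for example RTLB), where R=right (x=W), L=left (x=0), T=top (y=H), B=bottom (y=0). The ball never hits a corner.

1. t=1/2 → R at (11,11/2); v=(-2,3)
2. t=13/6 → T at (20/3,12); v=(-2,-3)
3. t=10/3 → L at (0,2); v=(2,-3)

Final position: (0,2)
Wall sequence: RTL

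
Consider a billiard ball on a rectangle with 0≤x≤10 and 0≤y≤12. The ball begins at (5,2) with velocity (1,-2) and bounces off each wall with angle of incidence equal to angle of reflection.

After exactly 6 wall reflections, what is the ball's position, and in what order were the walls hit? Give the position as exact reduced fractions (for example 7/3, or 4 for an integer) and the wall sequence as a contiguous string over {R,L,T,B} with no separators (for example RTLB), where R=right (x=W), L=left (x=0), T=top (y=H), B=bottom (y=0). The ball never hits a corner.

Final position: (4,12)
Wall sequence: BRTBLT

1. t=1 → B at (6,0); v=(1,2)
2. t=4 → R at (10,8); v=(-1,2)
3. t=2 → T at (8,12); v=(-1,-2)
4. t=6 → B at (2,0); v=(-1,2)
5. t=2 → L at (0,4); v=(1,2)
6. t=4 → T at (4,12); v=(1,-2)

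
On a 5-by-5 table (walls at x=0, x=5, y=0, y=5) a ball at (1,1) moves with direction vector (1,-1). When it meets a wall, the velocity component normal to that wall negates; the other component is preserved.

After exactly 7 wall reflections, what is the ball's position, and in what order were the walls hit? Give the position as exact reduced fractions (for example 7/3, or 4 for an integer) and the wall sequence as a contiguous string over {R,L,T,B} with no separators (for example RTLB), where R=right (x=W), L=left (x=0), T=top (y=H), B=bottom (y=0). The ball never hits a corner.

Final position: (3,5)
Wall sequence: BRTLBRT

1. t=1 → B at (2,0); v=(1,1)
2. t=3 → R at (5,3); v=(-1,1)
3. t=2 → T at (3,5); v=(-1,-1)
4. t=3 → L at (0,2); v=(1,-1)
5. t=2 → B at (2,0); v=(1,1)
6. t=3 → R at (5,3); v=(-1,1)
7. t=2 → T at (3,5); v=(-1,-1)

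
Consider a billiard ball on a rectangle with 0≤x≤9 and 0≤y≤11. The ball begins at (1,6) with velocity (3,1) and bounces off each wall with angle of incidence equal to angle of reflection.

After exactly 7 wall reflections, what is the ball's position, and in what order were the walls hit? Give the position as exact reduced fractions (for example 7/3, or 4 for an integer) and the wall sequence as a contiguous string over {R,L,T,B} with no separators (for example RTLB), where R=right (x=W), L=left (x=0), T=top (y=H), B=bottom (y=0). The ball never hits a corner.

Final position: (5,0)
Wall sequence: RTLRLRB

1. t=8/3 → R at (9,26/3); v=(-3,1)
2. t=7/3 → T at (2,11); v=(-3,-1)
3. t=2/3 → L at (0,31/3); v=(3,-1)
4. t=3 → R at (9,22/3); v=(-3,-1)
5. t=3 → L at (0,13/3); v=(3,-1)
6. t=3 → R at (9,4/3); v=(-3,-1)
7. t=4/3 → B at (5,0); v=(-3,1)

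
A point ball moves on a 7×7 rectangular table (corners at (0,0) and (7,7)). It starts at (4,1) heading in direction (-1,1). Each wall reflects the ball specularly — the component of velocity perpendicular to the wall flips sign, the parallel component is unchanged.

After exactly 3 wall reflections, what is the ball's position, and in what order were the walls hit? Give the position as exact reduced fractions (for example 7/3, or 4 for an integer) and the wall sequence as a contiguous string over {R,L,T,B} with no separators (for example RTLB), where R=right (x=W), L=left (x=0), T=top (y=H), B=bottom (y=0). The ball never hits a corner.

1. t=4 → L at (0,5); v=(1,1)
2. t=2 → T at (2,7); v=(1,-1)
3. t=5 → R at (7,2); v=(-1,-1)

Final position: (7,2)
Wall sequence: LTR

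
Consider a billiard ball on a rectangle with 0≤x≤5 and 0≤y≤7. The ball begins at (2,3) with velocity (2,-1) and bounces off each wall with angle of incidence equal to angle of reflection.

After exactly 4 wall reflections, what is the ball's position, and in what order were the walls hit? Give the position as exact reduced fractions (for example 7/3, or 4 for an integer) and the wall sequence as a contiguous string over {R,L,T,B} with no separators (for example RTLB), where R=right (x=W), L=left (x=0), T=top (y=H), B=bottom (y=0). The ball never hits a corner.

Final position: (5,7/2)
Wall sequence: RBLR

1. t=3/2 → R at (5,3/2); v=(-2,-1)
2. t=3/2 → B at (2,0); v=(-2,1)
3. t=1 → L at (0,1); v=(2,1)
4. t=5/2 → R at (5,7/2); v=(-2,1)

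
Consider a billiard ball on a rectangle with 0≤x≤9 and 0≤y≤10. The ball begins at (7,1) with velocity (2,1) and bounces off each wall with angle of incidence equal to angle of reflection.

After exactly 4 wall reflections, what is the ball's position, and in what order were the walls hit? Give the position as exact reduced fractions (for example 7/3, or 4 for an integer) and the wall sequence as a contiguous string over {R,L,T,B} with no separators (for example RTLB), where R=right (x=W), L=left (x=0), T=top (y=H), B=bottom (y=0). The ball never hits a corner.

Final position: (9,9)
Wall sequence: RLTR

1. t=1 → R at (9,2); v=(-2,1)
2. t=9/2 → L at (0,13/2); v=(2,1)
3. t=7/2 → T at (7,10); v=(2,-1)
4. t=1 → R at (9,9); v=(-2,-1)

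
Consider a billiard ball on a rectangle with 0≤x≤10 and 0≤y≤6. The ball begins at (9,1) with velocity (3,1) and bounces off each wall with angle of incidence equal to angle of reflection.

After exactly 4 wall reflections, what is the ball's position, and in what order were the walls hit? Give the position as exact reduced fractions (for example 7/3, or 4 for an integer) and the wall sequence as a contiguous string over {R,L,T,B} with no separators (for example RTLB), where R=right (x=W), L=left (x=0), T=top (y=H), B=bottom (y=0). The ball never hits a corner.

Final position: (10,4)
Wall sequence: RLTR

1. t=1/3 → R at (10,4/3); v=(-3,1)
2. t=10/3 → L at (0,14/3); v=(3,1)
3. t=4/3 → T at (4,6); v=(3,-1)
4. t=2 → R at (10,4); v=(-3,-1)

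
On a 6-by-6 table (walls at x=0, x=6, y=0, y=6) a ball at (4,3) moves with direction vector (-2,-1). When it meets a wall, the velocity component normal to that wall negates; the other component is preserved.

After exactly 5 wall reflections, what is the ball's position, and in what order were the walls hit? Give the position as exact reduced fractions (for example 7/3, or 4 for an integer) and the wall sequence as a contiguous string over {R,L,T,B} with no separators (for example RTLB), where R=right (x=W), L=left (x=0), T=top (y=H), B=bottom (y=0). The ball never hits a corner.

1. t=2 → L at (0,1); v=(2,-1)
2. t=1 → B at (2,0); v=(2,1)
3. t=2 → R at (6,2); v=(-2,1)
4. t=3 → L at (0,5); v=(2,1)
5. t=1 → T at (2,6); v=(2,-1)

Final position: (2,6)
Wall sequence: LBRLT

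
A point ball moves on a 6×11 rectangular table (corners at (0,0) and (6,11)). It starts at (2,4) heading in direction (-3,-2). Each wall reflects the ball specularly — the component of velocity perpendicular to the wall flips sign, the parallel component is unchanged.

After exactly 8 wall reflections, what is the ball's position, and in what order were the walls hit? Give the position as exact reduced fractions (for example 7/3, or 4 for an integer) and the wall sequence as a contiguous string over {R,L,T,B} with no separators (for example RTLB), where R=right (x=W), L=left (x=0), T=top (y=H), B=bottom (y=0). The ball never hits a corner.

1. t=2/3 → L at (0,8/3); v=(3,-2)
2. t=4/3 → B at (4,0); v=(3,2)
3. t=2/3 → R at (6,4/3); v=(-3,2)
4. t=2 → L at (0,16/3); v=(3,2)
5. t=2 → R at (6,28/3); v=(-3,2)
6. t=5/6 → T at (7/2,11); v=(-3,-2)
7. t=7/6 → L at (0,26/3); v=(3,-2)
8. t=2 → R at (6,14/3); v=(-3,-2)

Final position: (6,14/3)
Wall sequence: LBRLRTLR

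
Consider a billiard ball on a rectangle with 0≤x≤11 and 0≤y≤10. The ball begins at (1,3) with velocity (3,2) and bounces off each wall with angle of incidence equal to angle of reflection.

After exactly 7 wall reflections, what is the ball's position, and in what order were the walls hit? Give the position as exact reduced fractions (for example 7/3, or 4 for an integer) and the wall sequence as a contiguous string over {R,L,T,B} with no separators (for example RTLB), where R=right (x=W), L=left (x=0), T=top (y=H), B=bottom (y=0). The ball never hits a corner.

1. t=10/3 → R at (11,29/3); v=(-3,2)
2. t=1/6 → T at (21/2,10); v=(-3,-2)
3. t=7/2 → L at (0,3); v=(3,-2)
4. t=3/2 → B at (9/2,0); v=(3,2)
5. t=13/6 → R at (11,13/3); v=(-3,2)
6. t=17/6 → T at (5/2,10); v=(-3,-2)
7. t=5/6 → L at (0,25/3); v=(3,-2)

Final position: (0,25/3)
Wall sequence: RTLBRTL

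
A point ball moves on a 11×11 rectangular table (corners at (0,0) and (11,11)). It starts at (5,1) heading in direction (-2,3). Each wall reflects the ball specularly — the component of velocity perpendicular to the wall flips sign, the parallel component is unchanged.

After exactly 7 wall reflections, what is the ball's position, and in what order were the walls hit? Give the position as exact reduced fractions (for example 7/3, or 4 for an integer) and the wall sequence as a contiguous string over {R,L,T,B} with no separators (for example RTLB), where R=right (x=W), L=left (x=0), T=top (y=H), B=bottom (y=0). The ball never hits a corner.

1. t=5/2 → L at (0,17/2); v=(2,3)
2. t=5/6 → T at (5/3,11); v=(2,-3)
3. t=11/3 → B at (9,0); v=(2,3)
4. t=1 → R at (11,3); v=(-2,3)
5. t=8/3 → T at (17/3,11); v=(-2,-3)
6. t=17/6 → L at (0,5/2); v=(2,-3)
7. t=5/6 → B at (5/3,0); v=(2,3)

Final position: (5/3,0)
Wall sequence: LTBRTLB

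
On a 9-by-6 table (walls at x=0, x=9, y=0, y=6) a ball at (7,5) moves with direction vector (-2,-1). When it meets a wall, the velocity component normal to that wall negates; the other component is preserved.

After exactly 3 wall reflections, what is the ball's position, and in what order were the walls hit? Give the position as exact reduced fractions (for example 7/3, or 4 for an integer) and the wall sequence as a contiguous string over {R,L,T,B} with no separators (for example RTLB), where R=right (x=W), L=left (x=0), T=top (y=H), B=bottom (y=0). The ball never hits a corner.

Final position: (9,3)
Wall sequence: LBR

1. t=7/2 → L at (0,3/2); v=(2,-1)
2. t=3/2 → B at (3,0); v=(2,1)
3. t=3 → R at (9,3); v=(-2,1)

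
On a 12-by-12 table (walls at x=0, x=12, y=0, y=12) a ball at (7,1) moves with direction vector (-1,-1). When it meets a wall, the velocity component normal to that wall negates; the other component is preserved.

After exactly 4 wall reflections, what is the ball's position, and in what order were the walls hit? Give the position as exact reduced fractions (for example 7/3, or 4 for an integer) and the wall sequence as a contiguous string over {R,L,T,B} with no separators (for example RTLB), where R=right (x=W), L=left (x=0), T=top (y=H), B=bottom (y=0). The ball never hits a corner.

1. t=1 → B at (6,0); v=(-1,1)
2. t=6 → L at (0,6); v=(1,1)
3. t=6 → T at (6,12); v=(1,-1)
4. t=6 → R at (12,6); v=(-1,-1)

Final position: (12,6)
Wall sequence: BLTR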